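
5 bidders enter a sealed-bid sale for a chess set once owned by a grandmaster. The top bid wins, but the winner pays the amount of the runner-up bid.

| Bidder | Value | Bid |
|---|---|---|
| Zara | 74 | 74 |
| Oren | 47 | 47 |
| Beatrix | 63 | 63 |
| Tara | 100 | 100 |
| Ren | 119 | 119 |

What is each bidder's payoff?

Payoffs: Zara 0, Oren 0, Beatrix 0, Tara 0, Ren 19.

Ranking the bids: Ren 119, then Tara 100, then Zara 74, then Beatrix 63, then Oren 47.
Ren has the top bid and wins; the price is the second-highest bid, 100.
Ren's payoff = 119 − 100 = 19. All other bidders lose, so their payoff is 0.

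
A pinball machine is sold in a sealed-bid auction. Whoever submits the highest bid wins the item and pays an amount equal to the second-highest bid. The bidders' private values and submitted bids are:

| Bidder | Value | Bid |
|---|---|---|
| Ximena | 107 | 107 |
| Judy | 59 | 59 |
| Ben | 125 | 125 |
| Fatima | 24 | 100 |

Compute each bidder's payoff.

Ranking the bids: Ben 125, then Ximena 107, then Fatima 100, then Judy 59.
Ben has the top bid and wins; the price is the second-highest bid, 107.
Ben's payoff = 125 − 107 = 18. All other bidders lose, so their payoff is 0.

Ximena 0, Judy 0, Ben 18, Fatima 0.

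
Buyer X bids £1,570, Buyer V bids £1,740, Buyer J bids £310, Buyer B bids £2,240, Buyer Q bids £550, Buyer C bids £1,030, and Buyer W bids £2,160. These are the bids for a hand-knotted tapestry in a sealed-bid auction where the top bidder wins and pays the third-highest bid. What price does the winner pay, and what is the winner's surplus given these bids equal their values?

Ranking the bids: Buyer B £2,240, then Buyer W £2,160, then Buyer V £1,740, then Buyer X £1,570, then Buyer C £1,030, then Buyer Q £550, then Buyer J £310.
Buyer B is the highest bidder, so Buyer B wins.
Under the third-price rule, the price is the third-highest bid: £1,740.
Surplus = £2,240 − £1,740 = £500.

Price £1,740; surplus £500.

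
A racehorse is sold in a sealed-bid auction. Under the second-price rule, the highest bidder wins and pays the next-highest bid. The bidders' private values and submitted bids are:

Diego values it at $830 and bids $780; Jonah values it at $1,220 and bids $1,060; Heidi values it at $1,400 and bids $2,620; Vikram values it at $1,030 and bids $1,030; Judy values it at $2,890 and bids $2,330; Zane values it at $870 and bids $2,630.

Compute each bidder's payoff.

Bids in descending order: Zane $2,630, then Heidi $2,620, then Judy $2,330, then Jonah $1,060, then Vikram $1,030, then Diego $780.
Zane has the top bid and wins; the price is the second-highest bid, $2,620.
Zane's payoff = $870 − $2,620 = -$1,750. All other bidders lose, so their payoff is 0.

Payoffs: Diego $0, Jonah $0, Heidi $0, Vikram $0, Judy $0, Zane -$1,750.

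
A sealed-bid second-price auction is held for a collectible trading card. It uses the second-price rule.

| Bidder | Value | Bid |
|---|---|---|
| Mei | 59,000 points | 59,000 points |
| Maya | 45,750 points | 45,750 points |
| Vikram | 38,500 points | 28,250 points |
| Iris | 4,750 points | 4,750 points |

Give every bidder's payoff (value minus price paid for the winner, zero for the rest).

Bids in descending order: Mei 59,000 points > Maya 45,750 points > Vikram 28,250 points > Iris 4,750 points.
Mei has the top bid and wins; the price is the second-highest bid, 45,750 points.
Mei's payoff = 59,000 points − 45,750 points = 13,250 points. All other bidders lose, so their payoff is 0.

Mei 13,250 points, Maya 0 points, Vikram 0 points, Iris 0 points.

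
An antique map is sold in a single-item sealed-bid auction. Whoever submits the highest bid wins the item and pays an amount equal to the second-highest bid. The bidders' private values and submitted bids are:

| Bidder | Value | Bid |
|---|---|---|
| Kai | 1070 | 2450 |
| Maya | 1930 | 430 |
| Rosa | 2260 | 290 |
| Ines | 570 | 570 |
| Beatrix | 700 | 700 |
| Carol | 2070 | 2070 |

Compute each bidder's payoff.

Payoffs: Kai -1000, Maya 0, Rosa 0, Ines 0, Beatrix 0, Carol 0.

Ordered from highest: Kai 2450 > Carol 2070 > Beatrix 700 > Ines 570 > Maya 430 > Rosa 290.
Kai has the top bid and wins; the price is the second-highest bid, 2070.
Kai's payoff = 1070 − 2070 = -1000. All other bidders lose, so their payoff is 0.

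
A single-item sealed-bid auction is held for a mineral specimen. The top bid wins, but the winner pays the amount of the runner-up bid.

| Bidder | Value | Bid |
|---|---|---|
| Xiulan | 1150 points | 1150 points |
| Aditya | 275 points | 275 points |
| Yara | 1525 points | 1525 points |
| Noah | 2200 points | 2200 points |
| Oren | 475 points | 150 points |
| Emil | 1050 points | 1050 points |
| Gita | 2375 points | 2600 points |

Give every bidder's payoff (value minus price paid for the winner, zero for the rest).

Xiulan 0 points, Aditya 0 points, Yara 0 points, Noah 0 points, Oren 0 points, Emil 0 points, Gita 175 points.

Bids in descending order: Gita 2600 points, then Noah 2200 points, then Yara 1525 points, then Xiulan 1150 points, then Emil 1050 points, then Aditya 275 points, then Oren 150 points.
Gita has the top bid and wins; the price is the second-highest bid, 2200 points.
Gita's payoff = 2375 points − 2200 points = 175 points. All other bidders lose, so their payoff is 0.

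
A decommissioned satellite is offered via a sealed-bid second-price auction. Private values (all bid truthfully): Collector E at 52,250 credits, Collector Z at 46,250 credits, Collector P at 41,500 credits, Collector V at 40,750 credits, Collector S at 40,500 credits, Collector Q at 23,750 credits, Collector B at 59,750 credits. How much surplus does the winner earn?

Sorted high to low: Collector B 59,750 credits > Collector E 52,250 credits > Collector Z 46,250 credits > Collector P 41,500 credits > Collector V 40,750 credits > Collector S 40,500 credits > Collector Q 23,750 credits.
Collector B wins with the top bid and pays the second-highest, 52,250 credits.
Surplus = 59,750 credits − 52,250 credits = 7,500 credits.

7,500 credits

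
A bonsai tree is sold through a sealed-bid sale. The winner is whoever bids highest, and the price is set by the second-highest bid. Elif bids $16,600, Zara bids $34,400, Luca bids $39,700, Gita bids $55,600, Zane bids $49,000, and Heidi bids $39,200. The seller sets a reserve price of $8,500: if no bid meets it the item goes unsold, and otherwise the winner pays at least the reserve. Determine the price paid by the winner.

Ranking the bids: Gita $55,600 > Zane $49,000 > Luca $39,700 > Heidi $39,200 > Zara $34,400 > Elif $16,600.
Gita has the highest bid, so Gita wins.
The second-highest bid is $49,000, which exceeds the reserve, so that sets the price.

$49,000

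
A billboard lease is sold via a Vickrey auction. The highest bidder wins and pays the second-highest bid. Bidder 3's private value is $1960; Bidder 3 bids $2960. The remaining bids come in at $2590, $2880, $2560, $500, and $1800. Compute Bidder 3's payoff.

-$920

Highest competing bid: $2880.
Bidder 3's bid $2960 is the highest overall, so Bidder 3 wins and pays the second-highest bid, $2880.
Payoff = value − price = $1960 − $2880 = -$920.
Overbidding won the item at a price above value — truthful bidding would have avoided this loss.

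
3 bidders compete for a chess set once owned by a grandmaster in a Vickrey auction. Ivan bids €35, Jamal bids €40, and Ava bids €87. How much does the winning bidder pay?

The winner pays €40.

Bids in descending order: Ava €87; Jamal €40; Ivan €35.
Ava has the highest bid, so Ava wins.
The second-highest bid is €40, so that is what Ava pays.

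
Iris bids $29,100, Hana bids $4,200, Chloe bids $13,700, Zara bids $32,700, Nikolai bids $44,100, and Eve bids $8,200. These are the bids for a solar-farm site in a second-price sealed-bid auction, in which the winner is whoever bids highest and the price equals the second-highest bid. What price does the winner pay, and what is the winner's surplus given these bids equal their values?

Price $32,700; surplus $11,400.

Bids in descending order: Nikolai $44,100 > Zara $32,700 > Iris $29,100 > Chloe $13,700 > Eve $8,200 > Hana $4,200.
Nikolai is the highest bidder, so Nikolai wins.
Under the second-price rule, the price is the second-highest bid: $32,700.
Surplus = $44,100 − $32,700 = $11,400.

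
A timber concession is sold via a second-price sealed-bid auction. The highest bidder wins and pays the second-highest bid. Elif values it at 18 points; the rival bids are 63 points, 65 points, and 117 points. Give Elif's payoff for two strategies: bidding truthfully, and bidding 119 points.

The highest competing bid is 117 points.
Bidding truthfully at 18 points: the top bid is 117 points (a rival), so Elif loses. Payoff = 0 points.
Bidding 119 points: Elif has the top bid, wins, and pays the second-highest bid 117 points. Payoff = 18 points − 117 points = -99 points.
This is the dominant-strategy logic: truthful bidding weakly beats any alternative.

Truthful: 0 points; alternative: -99 points.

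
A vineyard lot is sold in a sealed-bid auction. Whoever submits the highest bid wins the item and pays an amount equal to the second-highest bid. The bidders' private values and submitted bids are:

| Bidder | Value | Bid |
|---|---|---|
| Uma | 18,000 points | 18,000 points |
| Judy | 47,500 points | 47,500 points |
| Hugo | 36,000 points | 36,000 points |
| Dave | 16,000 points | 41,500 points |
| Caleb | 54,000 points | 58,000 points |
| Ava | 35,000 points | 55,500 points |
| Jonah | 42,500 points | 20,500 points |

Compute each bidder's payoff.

Ranking the bids: Caleb 58,000 points; Ava 55,500 points; Judy 47,500 points; Dave 41,500 points; Hugo 36,000 points; Jonah 20,500 points; Uma 18,000 points.
Caleb has the top bid and wins; the price is the second-highest bid, 55,500 points.
Caleb's payoff = 54,000 points − 55,500 points = -1,500 points. All other bidders lose, so their payoff is 0.

Payoffs: Uma 0 points, Judy 0 points, Hugo 0 points, Dave 0 points, Caleb -1,500 points, Ava 0 points, Jonah 0 points.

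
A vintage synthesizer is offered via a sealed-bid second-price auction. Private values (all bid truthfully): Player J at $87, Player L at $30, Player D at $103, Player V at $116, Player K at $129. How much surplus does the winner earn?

Surplus = $13.

Bids in descending order: Player K $129; Player V $116; Player D $103; Player J $87; Player L $30.
Player K wins with the top bid and pays the second-highest, $116.
Surplus = $129 − $116 = $13.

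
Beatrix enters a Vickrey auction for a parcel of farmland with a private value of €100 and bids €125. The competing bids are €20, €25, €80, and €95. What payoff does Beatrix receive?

Highest competing bid: €95.
Beatrix's bid €125 is the highest overall, so Beatrix wins and pays the second-highest bid, €95.
Payoff = value − price = €100 − €95 = €5.

Payoff = €5.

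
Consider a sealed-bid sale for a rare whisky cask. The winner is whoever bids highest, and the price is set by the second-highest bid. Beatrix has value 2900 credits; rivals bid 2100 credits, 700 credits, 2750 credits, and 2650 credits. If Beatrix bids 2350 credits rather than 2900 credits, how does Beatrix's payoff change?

-150 credits

The highest competing bid is 2750 credits.
Bidding truthfully at 2900 credits: Beatrix has the top bid, wins, and pays the second-highest bid 2750 credits. Payoff = 2900 credits − 2750 credits = 150 credits.
Bidding 2350 credits: the top bid is 2750 credits (a rival), so Beatrix loses. Payoff = 0 credits.
Change = 0 credits − 150 credits = -150 credits.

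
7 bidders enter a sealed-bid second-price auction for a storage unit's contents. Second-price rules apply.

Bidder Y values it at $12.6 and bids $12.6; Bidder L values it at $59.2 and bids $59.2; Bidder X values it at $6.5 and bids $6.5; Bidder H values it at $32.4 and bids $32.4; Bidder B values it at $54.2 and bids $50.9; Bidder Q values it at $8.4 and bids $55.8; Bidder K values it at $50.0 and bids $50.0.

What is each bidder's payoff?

Bidder Y $0.0, Bidder L $3.4, Bidder X $0.0, Bidder H $0.0, Bidder B $0.0, Bidder Q $0.0, Bidder K $0.0.

Ordered from highest: Bidder L $59.2, then Bidder Q $55.8, then Bidder B $50.9, then Bidder K $50.0, then Bidder H $32.4, then Bidder Y $12.6, then Bidder X $6.5.
Bidder L has the top bid and wins; the price is the second-highest bid, $55.8.
Bidder L's payoff = $59.2 − $55.8 = $3.4. All other bidders lose, so their payoff is 0.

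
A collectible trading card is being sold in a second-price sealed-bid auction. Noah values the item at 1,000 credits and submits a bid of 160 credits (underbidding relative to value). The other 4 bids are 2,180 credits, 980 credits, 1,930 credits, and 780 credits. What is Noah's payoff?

Payoff = 0 credits.

Highest competing bid: 2,180 credits.
Noah's bid 160 credits is not the highest, so Noah loses, pays nothing, and earns zero payoff.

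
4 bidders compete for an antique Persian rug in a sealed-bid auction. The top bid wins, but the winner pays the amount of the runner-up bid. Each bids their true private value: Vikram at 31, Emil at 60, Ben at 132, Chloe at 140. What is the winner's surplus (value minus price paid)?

8

Sorted high to low: Chloe 140; Ben 132; Emil 60; Vikram 31.
Chloe wins with the top bid and pays the second-highest, 132.
Surplus = 140 − 132 = 8.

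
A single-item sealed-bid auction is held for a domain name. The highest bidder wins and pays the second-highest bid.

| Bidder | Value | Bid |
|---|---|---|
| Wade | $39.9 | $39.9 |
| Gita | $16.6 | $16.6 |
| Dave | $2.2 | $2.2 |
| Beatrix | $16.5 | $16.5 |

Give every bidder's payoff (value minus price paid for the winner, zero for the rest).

Ranking the bids: Wade $39.9, then Gita $16.6, then Beatrix $16.5, then Dave $2.2.
Wade has the top bid and wins; the price is the second-highest bid, $16.6.
Wade's payoff = $39.9 − $16.6 = $23.3. All other bidders lose, so their payoff is 0.

Payoffs: Wade $23.3, Gita $0.0, Dave $0.0, Beatrix $0.0.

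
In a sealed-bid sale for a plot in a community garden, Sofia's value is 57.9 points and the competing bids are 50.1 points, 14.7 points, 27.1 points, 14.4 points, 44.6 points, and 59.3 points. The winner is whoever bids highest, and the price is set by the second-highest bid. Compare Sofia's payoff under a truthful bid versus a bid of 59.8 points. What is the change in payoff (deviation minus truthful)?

The highest competing bid is 59.3 points.
Bidding truthfully at 57.9 points: the top bid is 59.3 points (a rival), so Sofia loses. Payoff = 0.0 points.
Bidding 59.8 points: Sofia has the top bid, wins, and pays the second-highest bid 59.3 points. Payoff = 57.9 points − 59.3 points = -1.4 points.
Change = -1.4 points − 0.0 points = -1.4 points.

Payoff change: -1.4 points.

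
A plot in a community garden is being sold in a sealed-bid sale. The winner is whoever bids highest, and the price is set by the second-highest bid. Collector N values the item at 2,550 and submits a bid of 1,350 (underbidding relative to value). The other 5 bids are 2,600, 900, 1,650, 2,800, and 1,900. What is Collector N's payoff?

Collector N's payoff: 0.

Highest competing bid: 2,800.
Collector N's bid 1,350 is not the highest, so Collector N loses, pays nothing, and earns zero payoff.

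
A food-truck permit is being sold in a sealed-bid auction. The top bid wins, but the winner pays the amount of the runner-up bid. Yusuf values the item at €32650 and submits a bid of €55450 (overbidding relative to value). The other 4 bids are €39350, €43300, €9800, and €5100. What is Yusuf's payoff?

Payoff = -€10650.

Highest competing bid: €43300.
Yusuf's bid €55450 is the highest overall, so Yusuf wins and pays the second-highest bid, €43300.
Payoff = value − price = €32650 − €43300 = -€10650.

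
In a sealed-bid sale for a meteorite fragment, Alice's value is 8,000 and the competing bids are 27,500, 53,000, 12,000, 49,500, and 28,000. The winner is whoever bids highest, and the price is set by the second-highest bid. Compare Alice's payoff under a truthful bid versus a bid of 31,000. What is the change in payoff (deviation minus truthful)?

Payoff change: 0.

The highest competing bid is 53,000.
Bidding truthfully at 8,000: the top bid is 53,000 (a rival), so Alice loses. Payoff = 0.
Bidding 31,000: the top bid is 53,000 (a rival), so Alice loses. Payoff = 0.
Change = 0 − 0 = 0.
The bid only affects whether you win, not the price — here both bids land on the same side of the top rival bid, so the deviation is payoff-neutral.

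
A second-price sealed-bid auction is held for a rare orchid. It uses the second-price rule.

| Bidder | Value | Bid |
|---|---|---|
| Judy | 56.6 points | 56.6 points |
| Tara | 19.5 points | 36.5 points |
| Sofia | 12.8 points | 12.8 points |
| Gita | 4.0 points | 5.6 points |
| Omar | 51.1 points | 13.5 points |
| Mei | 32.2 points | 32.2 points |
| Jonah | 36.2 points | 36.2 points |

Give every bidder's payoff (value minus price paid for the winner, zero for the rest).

Judy 20.1 points, Tara 0.0 points, Sofia 0.0 points, Gita 0.0 points, Omar 0.0 points, Mei 0.0 points, Jonah 0.0 points.

Bids in descending order: Judy 56.6 points; Tara 36.5 points; Jonah 36.2 points; Mei 32.2 points; Omar 13.5 points; Sofia 12.8 points; Gita 5.6 points.
Judy has the top bid and wins; the price is the second-highest bid, 36.5 points.
Judy's payoff = 56.6 points − 36.5 points = 20.1 points. All other bidders lose, so their payoff is 0.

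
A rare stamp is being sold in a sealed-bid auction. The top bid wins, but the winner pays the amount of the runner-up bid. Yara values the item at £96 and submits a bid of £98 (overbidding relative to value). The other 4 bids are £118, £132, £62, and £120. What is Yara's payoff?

Highest competing bid: £132.
Yara's bid £98 is not the highest, so Yara loses, pays nothing, and earns zero payoff.

£0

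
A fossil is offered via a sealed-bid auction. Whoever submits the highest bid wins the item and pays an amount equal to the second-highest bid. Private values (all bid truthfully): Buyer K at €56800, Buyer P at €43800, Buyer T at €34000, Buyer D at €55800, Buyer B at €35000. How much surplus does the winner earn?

Ordered from highest: Buyer K €56800; Buyer D €55800; Buyer P €43800; Buyer B €35000; Buyer T €34000.
Buyer K wins with the top bid and pays the second-highest, €55800.
Surplus = €56800 − €55800 = €1000.

€1000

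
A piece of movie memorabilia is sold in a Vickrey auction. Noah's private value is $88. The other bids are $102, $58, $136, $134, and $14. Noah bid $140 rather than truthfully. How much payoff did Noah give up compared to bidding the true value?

Regret: $48.

The highest competing bid is $136.
Bidding truthfully at $88: the top bid is $136 (a rival), so Noah loses. Payoff = $0.
Bidding $140: Noah has the top bid, wins, and pays the second-highest bid $136. Payoff = $88 − $136 = -$48.
Regret = truthful payoff − actual payoff = $0 − -$48 = $48.
This is the dominant-strategy logic: truthful bidding weakly beats any alternative.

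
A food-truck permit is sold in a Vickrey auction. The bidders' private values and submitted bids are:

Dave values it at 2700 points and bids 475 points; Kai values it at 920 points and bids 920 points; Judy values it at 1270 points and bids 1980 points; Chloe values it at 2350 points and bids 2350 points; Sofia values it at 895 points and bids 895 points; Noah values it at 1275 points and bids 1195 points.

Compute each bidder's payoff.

Ranking the bids: Chloe 2350 points; Judy 1980 points; Noah 1195 points; Kai 920 points; Sofia 895 points; Dave 475 points.
Chloe has the top bid and wins; the price is the second-highest bid, 1980 points.
Chloe's payoff = 2350 points − 1980 points = 370 points. All other bidders lose, so their payoff is 0.

Payoffs: Dave 0 points, Kai 0 points, Judy 0 points, Chloe 370 points, Sofia 0 points, Noah 0 points.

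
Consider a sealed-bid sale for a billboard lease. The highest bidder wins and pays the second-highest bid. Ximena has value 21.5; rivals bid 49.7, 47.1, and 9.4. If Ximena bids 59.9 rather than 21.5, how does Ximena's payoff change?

Payoff change: -28.2.

The highest competing bid is 49.7.
Bidding truthfully at 21.5: the top bid is 49.7 (a rival), so Ximena loses. Payoff = 0.0.
Bidding 59.9: Ximena has the top bid, wins, and pays the second-highest bid 49.7. Payoff = 21.5 − 49.7 = -28.2.
Change = -28.2 − 0.0 = -28.2.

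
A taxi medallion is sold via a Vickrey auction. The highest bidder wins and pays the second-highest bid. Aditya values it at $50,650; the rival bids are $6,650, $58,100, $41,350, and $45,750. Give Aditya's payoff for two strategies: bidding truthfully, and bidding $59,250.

Truthful: $0; alternative: -$7,450.

The highest competing bid is $58,100.
Bidding truthfully at $50,650: the top bid is $58,100 (a rival), so Aditya loses. Payoff = $0.
Bidding $59,250: Aditya has the top bid, wins, and pays the second-highest bid $58,100. Payoff = $50,650 − $58,100 = -$7,450.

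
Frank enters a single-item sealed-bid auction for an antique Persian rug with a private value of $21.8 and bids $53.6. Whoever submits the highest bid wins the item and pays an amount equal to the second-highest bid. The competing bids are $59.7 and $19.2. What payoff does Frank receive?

$0.0

Highest competing bid: $59.7.
Frank's bid $53.6 is not the highest, so Frank loses, pays nothing, and earns zero payoff.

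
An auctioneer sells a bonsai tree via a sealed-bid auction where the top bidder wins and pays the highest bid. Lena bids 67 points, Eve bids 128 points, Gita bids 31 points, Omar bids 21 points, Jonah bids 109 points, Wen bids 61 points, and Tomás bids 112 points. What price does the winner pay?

128 points

Sorted high to low: Eve 128 points; Tomás 112 points; Jonah 109 points; Lena 67 points; Wen 61 points; Gita 31 points; Omar 21 points.
Eve is the highest bidder, so Eve wins.
Under the first-price rule, the price is the highest bid: 128 points.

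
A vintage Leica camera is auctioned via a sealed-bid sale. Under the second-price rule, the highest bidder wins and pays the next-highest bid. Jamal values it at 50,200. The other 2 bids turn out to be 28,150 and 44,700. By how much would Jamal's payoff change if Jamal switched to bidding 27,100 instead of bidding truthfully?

Payoff change: -5,500.

The highest competing bid is 44,700.
Bidding truthfully at 50,200: Jamal has the top bid, wins, and pays the second-highest bid 44,700. Payoff = 50,200 − 44,700 = 5,500.
Bidding 27,100: the top bid is 44,700 (a rival), so Jamal loses. Payoff = 0.
Change = 0 − 5,500 = -5,500.
Deviating from a truthful bid can only lose payoff in a second-price auction — never gain.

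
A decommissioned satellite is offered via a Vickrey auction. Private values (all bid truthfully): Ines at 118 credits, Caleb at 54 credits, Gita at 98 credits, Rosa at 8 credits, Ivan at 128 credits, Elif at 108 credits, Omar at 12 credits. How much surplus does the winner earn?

Winner's surplus: 10 credits.

Ordered from highest: Ivan 128 credits; Ines 118 credits; Elif 108 credits; Gita 98 credits; Caleb 54 credits; Omar 12 credits; Rosa 8 credits.
Ivan wins with the top bid and pays the second-highest, 118 credits.
Surplus = 128 credits − 118 credits = 10 credits.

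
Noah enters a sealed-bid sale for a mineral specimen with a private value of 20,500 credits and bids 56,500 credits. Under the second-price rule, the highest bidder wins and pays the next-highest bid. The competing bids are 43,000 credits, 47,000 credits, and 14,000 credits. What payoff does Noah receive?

Noah's payoff: -26,500 credits.

Highest competing bid: 47,000 credits.
Noah's bid 56,500 credits is the highest overall, so Noah wins and pays the second-highest bid, 47,000 credits.
Payoff = value − price = 20,500 credits − 47,000 credits = -26,500 credits.
Overbidding won the item at a price above value — truthful bidding would have avoided this loss.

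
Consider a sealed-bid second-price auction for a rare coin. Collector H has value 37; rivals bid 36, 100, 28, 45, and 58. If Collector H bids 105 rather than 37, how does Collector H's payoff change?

The highest competing bid is 100.
Bidding truthfully at 37: the top bid is 100 (a rival), so Collector H loses. Payoff = 0.
Bidding 105: Collector H has the top bid, wins, and pays the second-highest bid 100. Payoff = 37 − 100 = -63.
Change = -63 − 0 = -63.

Payoff change: -63.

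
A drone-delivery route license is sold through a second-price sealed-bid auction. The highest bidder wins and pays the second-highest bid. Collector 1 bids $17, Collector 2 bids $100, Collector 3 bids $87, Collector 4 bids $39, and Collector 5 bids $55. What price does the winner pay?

$87

Ordered from highest: Collector 2 $100; Collector 3 $87; Collector 5 $55; Collector 4 $39; Collector 1 $17.
Collector 2 has the highest bid, so Collector 2 wins.
The second-highest bid is $87, so that is what Collector 2 pays.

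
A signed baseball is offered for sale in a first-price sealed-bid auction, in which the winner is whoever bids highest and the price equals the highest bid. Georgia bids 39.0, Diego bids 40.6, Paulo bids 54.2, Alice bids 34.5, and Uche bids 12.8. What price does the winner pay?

Ranking the bids: Paulo 54.2 > Diego 40.6 > Georgia 39.0 > Alice 34.5 > Uche 12.8.
Paulo is the highest bidder, so Paulo wins.
Under the first-price rule, the price is the highest bid: 54.2.

Price paid: 54.2.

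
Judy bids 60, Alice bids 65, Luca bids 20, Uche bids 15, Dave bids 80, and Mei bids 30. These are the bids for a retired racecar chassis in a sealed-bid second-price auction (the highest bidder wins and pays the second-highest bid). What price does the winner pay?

Ordered from highest: Dave 80, then Alice 65, then Judy 60, then Mei 30, then Luca 20, then Uche 15.
Dave is the highest bidder, so Dave wins.
Under the second-price rule, the price is the second-highest bid: 65.

The winner pays 65.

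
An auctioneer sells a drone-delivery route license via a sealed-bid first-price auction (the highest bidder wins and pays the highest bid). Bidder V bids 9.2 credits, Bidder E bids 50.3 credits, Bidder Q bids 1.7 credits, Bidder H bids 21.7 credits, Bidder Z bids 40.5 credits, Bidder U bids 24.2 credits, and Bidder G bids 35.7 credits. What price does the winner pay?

Ranking the bids: Bidder E 50.3 credits; Bidder Z 40.5 credits; Bidder G 35.7 credits; Bidder U 24.2 credits; Bidder H 21.7 credits; Bidder V 9.2 credits; Bidder Q 1.7 credits.
Bidder E is the highest bidder, so Bidder E wins.
Under the first-price rule, the price is the highest bid: 50.3 credits.

Price paid: 50.3 credits.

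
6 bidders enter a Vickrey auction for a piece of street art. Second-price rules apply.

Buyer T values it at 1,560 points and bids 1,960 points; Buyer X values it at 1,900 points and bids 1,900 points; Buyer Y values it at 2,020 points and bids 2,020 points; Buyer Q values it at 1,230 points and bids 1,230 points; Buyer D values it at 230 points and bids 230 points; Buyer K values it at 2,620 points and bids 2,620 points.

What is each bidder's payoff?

Buyer T 0 points, Buyer X 0 points, Buyer Y 0 points, Buyer Q 0 points, Buyer D 0 points, Buyer K 600 points.

Bids in descending order: Buyer K 2,620 points; Buyer Y 2,020 points; Buyer T 1,960 points; Buyer X 1,900 points; Buyer Q 1,230 points; Buyer D 230 points.
Buyer K has the top bid and wins; the price is the second-highest bid, 2,020 points.
Buyer K's payoff = 2,620 points − 2,020 points = 600 points. All other bidders lose, so their payoff is 0.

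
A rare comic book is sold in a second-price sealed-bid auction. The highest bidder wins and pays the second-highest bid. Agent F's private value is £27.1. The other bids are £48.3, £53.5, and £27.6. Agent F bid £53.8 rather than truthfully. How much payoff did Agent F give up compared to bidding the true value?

The highest competing bid is £53.5.
Bidding truthfully at £27.1: the top bid is £53.5 (a rival), so Agent F loses. Payoff = £0.0.
Bidding £53.8: Agent F has the top bid, wins, and pays the second-highest bid £53.5. Payoff = £27.1 − £53.5 = -£26.4.
Regret = truthful payoff − actual payoff = £0.0 − -£26.4 = £26.4.

Payoff forgone: £26.4.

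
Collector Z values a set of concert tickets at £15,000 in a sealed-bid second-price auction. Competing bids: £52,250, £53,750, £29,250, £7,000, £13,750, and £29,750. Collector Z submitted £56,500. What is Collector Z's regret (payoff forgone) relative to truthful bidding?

The highest competing bid is £53,750.
Bidding truthfully at £15,000: the top bid is £53,750 (a rival), so Collector Z loses. Payoff = £0.
Bidding £56,500: Collector Z has the top bid, wins, and pays the second-highest bid £53,750. Payoff = £15,000 − £53,750 = -£38,750.
Regret = truthful payoff − actual payoff = £0 − -£38,750 = £38,750.
This is the dominant-strategy logic: truthful bidding weakly beats any alternative.

£38,750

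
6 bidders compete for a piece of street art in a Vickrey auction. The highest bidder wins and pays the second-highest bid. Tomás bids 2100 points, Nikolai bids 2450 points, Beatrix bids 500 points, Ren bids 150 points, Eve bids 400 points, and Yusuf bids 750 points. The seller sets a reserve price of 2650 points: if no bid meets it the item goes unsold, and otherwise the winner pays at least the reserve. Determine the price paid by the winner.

Ranking the bids: Nikolai 2450 points; Tomás 2100 points; Yusuf 750 points; Beatrix 500 points; Eve 400 points; Ren 150 points.
The top bid 2450 points is below the reserve 2650 points, so the item goes unsold and nothing is paid.

unsold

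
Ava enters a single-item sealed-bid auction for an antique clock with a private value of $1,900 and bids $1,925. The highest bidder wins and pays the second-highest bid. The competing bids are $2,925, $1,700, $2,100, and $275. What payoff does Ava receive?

$0

Highest competing bid: $2,925.
Ava's bid $1,925 is not the highest, so Ava loses, pays nothing, and earns zero payoff.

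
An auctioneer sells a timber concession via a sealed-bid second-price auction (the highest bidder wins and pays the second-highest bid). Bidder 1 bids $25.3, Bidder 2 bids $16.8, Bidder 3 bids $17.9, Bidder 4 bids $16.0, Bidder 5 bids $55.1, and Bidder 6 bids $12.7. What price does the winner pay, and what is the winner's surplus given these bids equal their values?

Ranking the bids: Bidder 5 $55.1, then Bidder 1 $25.3, then Bidder 3 $17.9, then Bidder 2 $16.8, then Bidder 4 $16.0, then Bidder 6 $12.7.
Bidder 5 is the highest bidder, so Bidder 5 wins.
Under the second-price rule, the price is the second-highest bid: $25.3.
Surplus = $55.1 − $25.3 = $29.8.

Price $25.3; surplus $29.8.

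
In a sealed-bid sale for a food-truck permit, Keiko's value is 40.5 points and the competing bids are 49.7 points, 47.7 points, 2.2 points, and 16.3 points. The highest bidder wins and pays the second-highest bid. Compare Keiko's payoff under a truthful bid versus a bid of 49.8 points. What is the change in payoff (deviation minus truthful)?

The highest competing bid is 49.7 points.
Bidding truthfully at 40.5 points: the top bid is 49.7 points (a rival), so Keiko loses. Payoff = 0.0 points.
Bidding 49.8 points: Keiko has the top bid, wins, and pays the second-highest bid 49.7 points. Payoff = 40.5 points − 49.7 points = -9.2 points.
Change = -9.2 points − 0.0 points = -9.2 points.
This is the dominant-strategy logic: truthful bidding weakly beats any alternative.

-9.2 points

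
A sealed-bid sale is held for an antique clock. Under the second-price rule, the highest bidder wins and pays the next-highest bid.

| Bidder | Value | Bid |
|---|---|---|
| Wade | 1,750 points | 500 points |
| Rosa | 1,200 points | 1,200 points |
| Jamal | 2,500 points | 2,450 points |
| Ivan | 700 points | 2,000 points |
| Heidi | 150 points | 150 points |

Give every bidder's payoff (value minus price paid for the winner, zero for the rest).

Wade 0 points, Rosa 0 points, Jamal 500 points, Ivan 0 points, Heidi 0 points.

Bids in descending order: Jamal 2,450 points > Ivan 2,000 points > Rosa 1,200 points > Wade 500 points > Heidi 150 points.
Jamal has the top bid and wins; the price is the second-highest bid, 2,000 points.
Jamal's payoff = 2,500 points − 2,000 points = 500 points. All other bidders lose, so their payoff is 0.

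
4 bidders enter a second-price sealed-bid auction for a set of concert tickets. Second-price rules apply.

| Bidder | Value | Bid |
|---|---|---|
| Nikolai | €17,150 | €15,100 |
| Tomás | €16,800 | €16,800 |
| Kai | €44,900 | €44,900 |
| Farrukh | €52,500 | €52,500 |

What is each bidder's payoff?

Ordered from highest: Farrukh €52,500 > Kai €44,900 > Tomás €16,800 > Nikolai €15,100.
Farrukh has the top bid and wins; the price is the second-highest bid, €44,900.
Farrukh's payoff = €52,500 − €44,900 = €7,600. All other bidders lose, so their payoff is 0.

Payoffs: Nikolai €0, Tomás €0, Kai €0, Farrukh €7,600.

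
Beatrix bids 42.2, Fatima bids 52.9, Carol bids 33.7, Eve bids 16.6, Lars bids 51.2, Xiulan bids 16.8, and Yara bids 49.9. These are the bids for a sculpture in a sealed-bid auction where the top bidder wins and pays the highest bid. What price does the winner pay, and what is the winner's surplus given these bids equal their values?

Ordered from highest: Fatima 52.9, then Lars 51.2, then Yara 49.9, then Beatrix 42.2, then Carol 33.7, then Xiulan 16.8, then Eve 16.6.
Fatima is the highest bidder, so Fatima wins.
Under the first-price rule, the price is the highest bid: 52.9.
Surplus = 52.9 − 52.9 = 0.0.

The winner pays 52.9 for a surplus of 0.0.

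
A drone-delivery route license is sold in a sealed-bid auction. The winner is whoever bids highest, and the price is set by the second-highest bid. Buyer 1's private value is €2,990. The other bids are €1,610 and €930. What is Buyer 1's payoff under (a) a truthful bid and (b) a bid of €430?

(a) €1,380  (b) €0

The highest competing bid is €1,610.
Bidding truthfully at €2,990: Buyer 1 has the top bid, wins, and pays the second-highest bid €1,610. Payoff = €2,990 − €1,610 = €1,380.
Bidding €430: the top bid is €1,610 (a rival), so Buyer 1 loses. Payoff = €0.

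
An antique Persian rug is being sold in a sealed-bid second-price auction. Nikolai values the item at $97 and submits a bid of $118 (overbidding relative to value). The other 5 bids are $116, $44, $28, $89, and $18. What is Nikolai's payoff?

Payoff = -$19.

Highest competing bid: $116.
Nikolai's bid $118 is the highest overall, so Nikolai wins and pays the second-highest bid, $116.
Payoff = value − price = $97 − $116 = -$19.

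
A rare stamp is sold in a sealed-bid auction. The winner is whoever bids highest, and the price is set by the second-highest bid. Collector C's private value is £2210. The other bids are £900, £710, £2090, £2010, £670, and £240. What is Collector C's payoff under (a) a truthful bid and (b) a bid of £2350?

The highest competing bid is £2090.
Bidding truthfully at £2210: Collector C has the top bid, wins, and pays the second-highest bid £2090. Payoff = £2210 − £2090 = £120.
Bidding £2350: Collector C has the top bid, wins, and pays the second-highest bid £2090. Payoff = £2210 − £2090 = £120.
The bid only affects whether you win, not the price — here both bids land on the same side of the top rival bid, so the deviation is payoff-neutral.

Truthful: £120; alternative: £120.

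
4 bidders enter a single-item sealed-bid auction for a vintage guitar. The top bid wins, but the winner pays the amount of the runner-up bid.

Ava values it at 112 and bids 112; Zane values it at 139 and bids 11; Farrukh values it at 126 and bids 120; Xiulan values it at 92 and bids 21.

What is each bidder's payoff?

Payoffs: Ava 0, Zane 0, Farrukh 14, Xiulan 0.

Ordered from highest: Farrukh 120; Ava 112; Xiulan 21; Zane 11.
Farrukh has the top bid and wins; the price is the second-highest bid, 112.
Farrukh's payoff = 126 − 112 = 14. All other bidders lose, so their payoff is 0.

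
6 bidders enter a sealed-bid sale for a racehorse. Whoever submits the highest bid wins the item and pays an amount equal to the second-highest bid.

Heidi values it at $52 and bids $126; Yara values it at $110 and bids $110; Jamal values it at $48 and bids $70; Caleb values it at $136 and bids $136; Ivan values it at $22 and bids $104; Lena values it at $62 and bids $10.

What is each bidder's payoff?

Bids in descending order: Caleb $136 > Heidi $126 > Yara $110 > Ivan $104 > Jamal $70 > Lena $10.
Caleb has the top bid and wins; the price is the second-highest bid, $126.
Caleb's payoff = $136 − $126 = $10. All other bidders lose, so their payoff is 0.

Payoffs: Heidi $0, Yara $0, Jamal $0, Caleb $10, Ivan $0, Lena $0.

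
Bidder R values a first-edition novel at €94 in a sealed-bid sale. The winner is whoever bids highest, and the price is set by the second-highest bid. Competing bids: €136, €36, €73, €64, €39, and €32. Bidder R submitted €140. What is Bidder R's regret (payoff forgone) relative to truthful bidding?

The highest competing bid is €136.
Bidding truthfully at €94: the top bid is €136 (a rival), so Bidder R loses. Payoff = €0.
Bidding €140: Bidder R has the top bid, wins, and pays the second-highest bid €136. Payoff = €94 − €136 = -€42.
Regret = truthful payoff − actual payoff = €0 − -€42 = €42.

Payoff forgone: €42.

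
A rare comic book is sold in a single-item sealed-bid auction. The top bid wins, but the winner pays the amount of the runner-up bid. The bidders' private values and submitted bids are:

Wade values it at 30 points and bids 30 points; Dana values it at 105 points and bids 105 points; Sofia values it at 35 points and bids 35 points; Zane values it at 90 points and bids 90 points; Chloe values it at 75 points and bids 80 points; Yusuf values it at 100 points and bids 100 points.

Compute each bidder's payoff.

Payoffs: Wade 0 points, Dana 5 points, Sofia 0 points, Zane 0 points, Chloe 0 points, Yusuf 0 points.

Sorted high to low: Dana 105 points; Yusuf 100 points; Zane 90 points; Chloe 80 points; Sofia 35 points; Wade 30 points.
Dana has the top bid and wins; the price is the second-highest bid, 100 points.
Dana's payoff = 105 points − 100 points = 5 points. All other bidders lose, so their payoff is 0.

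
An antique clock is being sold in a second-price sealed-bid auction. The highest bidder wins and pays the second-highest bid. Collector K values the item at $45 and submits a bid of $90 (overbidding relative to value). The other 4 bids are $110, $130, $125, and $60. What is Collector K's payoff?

Highest competing bid: $130.
Collector K's bid $90 is not the highest, so Collector K loses, pays nothing, and earns zero payoff.

$0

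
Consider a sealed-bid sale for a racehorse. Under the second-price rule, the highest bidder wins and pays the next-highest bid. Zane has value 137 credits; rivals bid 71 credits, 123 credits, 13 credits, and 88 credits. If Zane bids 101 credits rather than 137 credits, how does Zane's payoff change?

The highest competing bid is 123 credits.
Bidding truthfully at 137 credits: Zane has the top bid, wins, and pays the second-highest bid 123 credits. Payoff = 137 credits − 123 credits = 14 credits.
Bidding 101 credits: the top bid is 123 credits (a rival), so Zane loses. Payoff = 0 credits.
Change = 0 credits − 14 credits = -14 credits.

-14 credits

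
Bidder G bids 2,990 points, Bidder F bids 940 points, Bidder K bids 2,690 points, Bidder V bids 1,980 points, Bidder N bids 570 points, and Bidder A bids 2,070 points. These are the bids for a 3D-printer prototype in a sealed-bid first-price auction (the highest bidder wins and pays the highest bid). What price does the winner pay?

Ordered from highest: Bidder G 2,990 points, then Bidder K 2,690 points, then Bidder A 2,070 points, then Bidder V 1,980 points, then Bidder F 940 points, then Bidder N 570 points.
Bidder G is the highest bidder, so Bidder G wins.
Under the first-price rule, the price is the highest bid: 2,990 points.

Price paid: 2,990 points.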